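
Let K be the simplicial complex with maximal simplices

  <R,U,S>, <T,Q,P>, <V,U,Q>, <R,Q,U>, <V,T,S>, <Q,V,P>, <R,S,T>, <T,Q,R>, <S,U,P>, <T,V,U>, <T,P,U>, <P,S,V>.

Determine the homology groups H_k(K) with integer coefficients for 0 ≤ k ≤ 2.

Order the vertices as P < Q < R < S < T < U < V. Listing each simplex with vertices in this order, K has dimension 2 with simplices:

  0-simplices (7): P, Q, R, S, T, U, V
  1-simplices (18): PQ, PS, PT, PU, PV, QR, QT, QU, QV, RS, RT, RU, ST, SU, SV, TU, TV, UV
  2-simplices (12): PQT, PQV, PSU, PSV, PTU, QRT, QRU, QUV, RST, RSU, STV, TUV

so the chain groups are C_0 ≅ Z^7, C_1 ≅ Z^18, C_2 ≅ Z^12.

∂_1: C_1 → C_0 is given by ∂[p,q] = [q] − [p]. For instance
  ∂RS = S − R.
The resulting 7×18 matrix has rank 6, and its Smith normal form has invariant factors (1,1,1,1,1,1).

∂_2: C_2 → C_1 sends each 2-simplex [p,q,r] to [q,r] − [p,r] + [p,q]. For instance
  ∂RST = ST − RT + RS,
  ∂PSV = SV − PV + PS.
The resulting 18×12 matrix has rank 12, and its Smith normal form has invariant factors (1,1,1,1,1,1,1,1,1,1,1,2).

Computing H_k = (kernel of ∂_k) / (image of ∂_{k+1}):

  H_0: rank C_0 − rank ∂_1 = 7 − 6 = 1, and the invariant factors of ∂_1 are all 1, so H_0 ≅ Z.
  H_1: rank ker ∂_1 − rank ∂_2 = (18 − 6) − 12 = 0, and ∂_2 has invariant factor 2 > 1, so H_1 ≅ Z/2Z.
  H_2: rank ker ∂_2 − rank ∂_3 = (12 − 12) − 0 = 0, and there is no ∂_3, so H_2 ≅ 0.

As a check, the Euler characteristic is 7 − 18 + 12 = 1, which agrees with 1 − 0 + 0 = 1.
(K is a triangulation of the real projective plane RP^2.)

H_0 = Z,  H_1 = Z/2Z,  H_2 = 0.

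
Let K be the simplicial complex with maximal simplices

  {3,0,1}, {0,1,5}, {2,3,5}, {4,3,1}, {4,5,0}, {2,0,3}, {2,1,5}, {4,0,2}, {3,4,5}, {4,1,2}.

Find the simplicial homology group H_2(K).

We work with the vertex ordering 0 < 1 < 2 < 3 < 4 < 5. The simplices of K, each written with vertices in increasing order, are:

  0-simplices (6): [0], [1], [2], [3], [4], [5]
  1-simplices (15): [0,1], [0,2], [0,3], [0,4], [0,5], [1,2], [1,3], [1,4], [1,5], [2,3], [2,4], [2,5], [3,4], [3,5], [4,5]
  2-simplices (10): [0,1,3], [0,1,5], [0,2,3], [0,2,4], [0,4,5], [1,2,4], [1,2,5], [1,3,4], [2,3,5], [3,4,5]

so the chain groups are C_0 ≅ Z^6, C_1 ≅ Z^15, C_2 ≅ Z^10.

The boundary map ∂_1: C_1 → C_0 is given by ∂[p,q] = [q] − [p].
The resulting 6×15 matrix has rank 5, and its Smith normal form has invariant factors (1,1,1,1,1).

Boundary ∂_2: C_2 → C_1 acts by ∂[p,q,r] = [q,r] − [p,r] + [p,q]. For instance
  ∂[1,2,4] = [2,4] − [1,4] + [1,2],
  ∂[0,1,5] = [1,5] − [0,5] + [0,1].
The resulting 15×10 matrix has rank 10, and its Smith normal form has invariant factors (1,1,1,1,1,1,1,1,1,2).

Computing H_k = (kernel of ∂_k) / (image of ∂_{k+1}):

  H_2: rank ker ∂_2 − rank ∂_3 = (10 − 10) − 0 = 0, and there is no ∂_3, so H_2 = 0.

H_2 = 0.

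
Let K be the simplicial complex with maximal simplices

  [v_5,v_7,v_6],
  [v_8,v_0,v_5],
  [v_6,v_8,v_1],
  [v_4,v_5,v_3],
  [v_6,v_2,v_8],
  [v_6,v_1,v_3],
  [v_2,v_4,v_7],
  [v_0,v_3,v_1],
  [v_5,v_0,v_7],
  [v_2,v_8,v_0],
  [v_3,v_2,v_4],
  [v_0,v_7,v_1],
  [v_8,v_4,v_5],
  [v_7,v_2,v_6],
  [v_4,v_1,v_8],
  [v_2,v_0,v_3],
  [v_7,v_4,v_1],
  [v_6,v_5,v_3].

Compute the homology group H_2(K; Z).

H_2 = Z.

Take the total order v_0 < v_1 < v_2 < v_3 < v_4 < v_5 < v_6 < v_7 < v_8 on the vertex set. Then K (dimension 2) consists of the simplices:

  0-simplices (9): [v_0], [v_1], [v_2], [v_3], [v_4], [v_5], [v_6], [v_7], [v_8]
  1-simplices (27): (27 of them)
  2-simplices (18): (18 of them)

so the chain groups are C_0 ≅ Z^9, C_1 ≅ Z^27, C_2 ≅ Z^18.

∂_1: C_1 → C_0 is given by ∂[p,q] = [q] − [p]. For instance
  ∂[v_3,v_5] = [v_5] − [v_3].
This gives a 9×27 integer matrix of rank 8; reducing to Smith normal form yields diagonal entries (1,1,1,1,1,1,1,1).

Boundary ∂_2: C_2 → C_1 acts by ∂[p,q,r] = [q,r] − [p,r] + [p,q]. For instance
  ∂[v_0,v_5,v_7] = [v_5,v_7] − [v_0,v_7] + [v_0,v_5],
  ∂[v_3,v_4,v_5] = [v_4,v_5] − [v_3,v_5] + [v_3,v_4].
As a 27×18 matrix over Z this has rank 17, with invariant factors (1,1,1,1,1,1,1,1,1,1,1,1,1,1,1,1,1).

Computing H_k = (kernel of ∂_k) / (image of ∂_{k+1}):

  H_2: rank ker ∂_2 − rank ∂_3 = (18 − 17) − 0 = 1, and there is no ∂_3, so H_2 ≅ Z.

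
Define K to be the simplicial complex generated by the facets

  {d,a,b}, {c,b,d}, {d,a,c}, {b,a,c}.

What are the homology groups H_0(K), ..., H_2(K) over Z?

K has 4 vertices, 6 edges, 4 triangles.
rank ∂_0 = 0, rank ∂_1 = 3 ⇒ b_0 = 4 − 0 − 3 = 1; all invariant factors of ∂_1 are 1 so no torsion. So H_0 ≅ Z.
rank ∂_1 = 3, rank ∂_2 = 3 ⇒ b_1 = 6 − 3 − 3 = 0; all invariant factors of ∂_2 are 1 so no torsion. So H_1 ≅ 0.
rank ∂_2 = 3, rank ∂_3 = 0 ⇒ b_2 = 4 − 3 − 0 = 1. So H_2 ≅ Z.

H_0 = Z,  H_1 = 0,  H_2 = Z.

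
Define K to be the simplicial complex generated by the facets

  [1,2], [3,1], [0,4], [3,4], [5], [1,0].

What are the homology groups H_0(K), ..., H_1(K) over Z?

H_0 = Z^2,  H_1 = Z.

Take the total order 0 < 1 < 2 < 3 < 4 < 5 on the vertex set. Then K (dimension 1) consists of the simplices:

  0-simplices (6): [0], [1], [2], [3], [4], [5]
  1-simplices (5): [0,1], [0,4], [1,2], [1,3], [3,4]

Hence C_0 ≅ Z^6, C_1 ≅ Z^5.

The boundary map ∂_1: C_1 → C_0 sends each edge [p,q] (with p < q) to q − p.
The resulting 6×5 matrix has rank 4, and its Smith normal form has invariant factors (1,1,1,1).

Now H_k = ker ∂_k / im ∂_{k+1}, so:

  H_0: rank C_0 − rank ∂_1 = 6 − 4 = 2, and the invariant factors of ∂_1 are all 1, so H_0 = Z^2.
  H_1: rank ker ∂_1 − rank ∂_2 = (5 − 4) − 0 = 1, and there is no ∂_2, so H_1 = Z.

As a check, the Euler characteristic is 6 − 5 = 1, which agrees with 2 − 1 = 1.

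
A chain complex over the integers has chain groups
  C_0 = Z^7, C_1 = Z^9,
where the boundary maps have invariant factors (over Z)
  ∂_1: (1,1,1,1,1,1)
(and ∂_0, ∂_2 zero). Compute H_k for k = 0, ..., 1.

H_0 ≅ Z,  H_1 ≅ Z^3.

H_0: b_0 = 7 − 0 − 6 = 1; torsion from ∂_1 factors > 1: none. So H_0 ≅ Z.
H_1: b_1 = 9 − 6 − 0 = 3; torsion from ∂_2 factors > 1: none. So H_1 ≅ Z^3.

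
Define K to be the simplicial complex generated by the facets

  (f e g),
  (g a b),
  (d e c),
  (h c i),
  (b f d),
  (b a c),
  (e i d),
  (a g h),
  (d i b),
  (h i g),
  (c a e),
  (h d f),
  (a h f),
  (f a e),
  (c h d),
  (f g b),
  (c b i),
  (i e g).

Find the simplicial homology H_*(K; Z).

H_0 ≅ Z,  H_1 ≅ Z ⊕ Z_2,  H_2 = 0.

Order the vertices as a < b < c < d < e < f < g < h < i. Listing each simplex with vertices in this order, K has dimension 2 with simplices:

  0-simplices (9): a, b, c, d, e, f, g, h, i
  1-simplices (27): ab, ac, ae, af, ag, ah, bc, bd, bf, bg, bi, cd, ce, ch, ci, de, df, dh, di, ef, eg, ei, fg, fh, gh, gi, hi
  2-simplices (18): abc, abg, ace, aef, afh, agh, bci, bdf, bdi, bfg, cde, cdh, chi, dei, dfh, efg, egi, ghi

giving chain groups C_0 ≅ Z^9, C_1 ≅ Z^27, C_2 ≅ Z^18.

Boundary ∂_1: C_1 → C_0 sends each edge [p,q] (with p < q) to q − p.
The 9×27 boundary matrix has rank 8 and Smith normal form diag(1,1,1,1,1,1,1,1).

The boundary map ∂_2: C_2 → C_1 maps a triangle to the signed sum of its edges. For instance
  ∂cdh = dh − ch + cd,
  ∂dei = ei − di + de.
The 27×18 boundary matrix has rank 18 and Smith normal form diag(1,1,1,1,1,1,1,1,1,1,1,1,1,1,1,1,1,2).

From H_k ≅ ker(∂_k) / im(∂_{k+1}) we obtain:

  H_0: rank C_0 − rank ∂_1 = 9 − 8 = 1, and the invariant factors of ∂_1 are all 1, so H_0 = Z.
  H_1: rank ker ∂_1 − rank ∂_2 = (27 − 8) − 18 = 1, and ∂_2 has invariant factor 2 > 1, so H_1 = Z ⊕ Z_2.
  H_2: rank ker ∂_2 − rank ∂_3 = (18 − 18) − 0 = 0, and there is no ∂_3, so H_2 = 0.

As a check, the Euler characteristic is 9 − 27 + 18 = 0, which agrees with 1 − 1 + 0 = 0.
(K is a triangulation of the Klein bottle.)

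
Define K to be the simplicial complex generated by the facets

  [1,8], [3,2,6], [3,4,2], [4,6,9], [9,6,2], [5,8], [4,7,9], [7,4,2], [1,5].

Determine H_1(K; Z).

H_1 = Z^2.

K has 9 vertices, 15 edges, 6 triangles.
rank ∂_1 = 7, rank ∂_2 = 6 ⇒ b_1 = 15 − 7 − 6 = 2; all invariant factors of ∂_2 are 1 so no torsion. So H_1 = Z^2.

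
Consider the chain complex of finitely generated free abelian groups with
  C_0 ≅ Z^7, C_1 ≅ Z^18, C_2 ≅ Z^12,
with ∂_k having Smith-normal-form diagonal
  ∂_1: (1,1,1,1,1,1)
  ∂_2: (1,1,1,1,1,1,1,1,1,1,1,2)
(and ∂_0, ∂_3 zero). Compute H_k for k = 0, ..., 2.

H_0: b_0 = 7 − 0 − 6 = 1; torsion from ∂_1 factors > 1: none. So H_0 ≅ Z.
H_1: b_1 = 18 − 6 − 12 = 0; torsion from ∂_2 factors > 1: [2]. So H_1 ≅ Z/2Z.
H_2: b_2 = 12 − 12 − 0 = 0; torsion from ∂_3 factors > 1: none. So H_2 ≅ 0.

H_0 ≅ Z,  H_1 ≅ Z/2Z,  H_2 = 0.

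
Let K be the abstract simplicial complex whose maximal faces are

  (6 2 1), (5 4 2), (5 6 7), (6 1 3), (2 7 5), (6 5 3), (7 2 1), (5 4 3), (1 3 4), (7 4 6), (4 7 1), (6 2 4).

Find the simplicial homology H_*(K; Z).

H_0 ≅ Z,  H_1 ≅ Z/2,  H_2 = 0.

We work with the vertex ordering 1 < 2 < 3 < 4 < 5 < 6 < 7. The simplices of K, each written with vertices in increasing order, are:

  0-simplices (7): [1], [2], [3], [4], [5], [6], [7]
  1-simplices (18): [1,2], [1,3], [1,4], [1,6], [1,7], [2,4], [2,5], [2,6], [2,7], [3,4], [3,5], [3,6], [4,5], [4,6], [4,7], [5,6], [5,7], [6,7]
  2-simplices (12): [1,2,6], [1,2,7], [1,3,4], [1,3,6], [1,4,7], [2,4,5], [2,4,6], [2,5,7], [3,4,5], [3,5,6], [4,6,7], [5,6,7]

so the chain groups are C_0 ≅ Z^7, C_1 ≅ Z^18, C_2 ≅ Z^12.

Boundary ∂_1: C_1 → C_0 is given by ∂[p,q] = [q] − [p]. For instance
  ∂[1,2] = [2] − [1].
As a 7×18 matrix over Z this has rank 6, with invariant factors (1,1,1,1,1,1).

Boundary ∂_2: C_2 → C_1 acts by ∂[p,q,r] = [q,r] − [p,r] + [p,q]. For instance
  ∂[1,4,7] = [4,7] − [1,7] + [1,4],
  ∂[1,3,4] = [3,4] − [1,4] + [1,3].
This gives a 18×12 integer matrix of rank 12; reducing to Smith normal form yields diagonal entries (1,1,1,1,1,1,1,1,1,1,1,2).

Computing H_k = (kernel of ∂_k) / (image of ∂_{k+1}):

  H_0: rank C_0 − rank ∂_1 = 7 − 6 = 1, and the invariant factors of ∂_1 are all 1, so H_0 = Z.
  H_1: rank ker ∂_1 − rank ∂_2 = (18 − 6) − 12 = 0, and ∂_2 has invariant factor 2 > 1, so H_1 = Z/2.
  H_2: rank ker ∂_2 − rank ∂_3 = (12 − 12) − 0 = 0, and there is no ∂_3, so H_2 = 0.

(K is a triangulation of the real projective plane RP^2.)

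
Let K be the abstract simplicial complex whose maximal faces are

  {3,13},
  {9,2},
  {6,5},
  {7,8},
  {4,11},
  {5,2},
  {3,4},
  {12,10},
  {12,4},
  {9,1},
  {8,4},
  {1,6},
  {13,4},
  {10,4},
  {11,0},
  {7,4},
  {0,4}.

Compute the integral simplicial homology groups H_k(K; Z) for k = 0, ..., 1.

Take the total order 0 < 1 < 2 < 3 < 4 < 5 < 6 < 7 < 8 < 9 < 10 < 11 < 12 < 13 on the vertex set. Then K (dimension 1) consists of the simplices:

  0-simplices (14): [0], [1], [2], [3], [4], [5], [6], [7], [8], [9], [10], [11], [12], [13]
  1-simplices (17): [0,4], [0,11], [1,6], [1,9], [2,5], [2,9], [3,4], [3,13], [4,7], [4,8], [4,10], [4,11], [4,12], [4,13], [5,6], [7,8], [10,12]

so the chain groups are C_0 ≅ Z^14, C_1 ≅ Z^17.

Boundary ∂_1: C_1 → C_0 maps an edge to its endpoints' difference, ∂[p,q] = q − p. For instance
  ∂[4,8] = [8] − [4].
As a 14×17 matrix over Z this has rank 12, with invariant factors (1,1,1,1,1,1,1,1,1,1,1,1).

Reading off H_k = ker ∂_k / im ∂_{k+1}:

  H_0: rank C_0 − rank ∂_1 = 14 − 12 = 2, and the invariant factors of ∂_1 are all 1, so H_0 = Z^2.
  H_1: rank ker ∂_1 − rank ∂_2 = (17 − 12) − 0 = 5, and there is no ∂_2, so H_1 = Z^5.

(K is a triangulation of the disjoint union of a wedge of 4 circles and the circle S^1.)

H_0 ≅ Z^2,  H_1 ≅ Z^5.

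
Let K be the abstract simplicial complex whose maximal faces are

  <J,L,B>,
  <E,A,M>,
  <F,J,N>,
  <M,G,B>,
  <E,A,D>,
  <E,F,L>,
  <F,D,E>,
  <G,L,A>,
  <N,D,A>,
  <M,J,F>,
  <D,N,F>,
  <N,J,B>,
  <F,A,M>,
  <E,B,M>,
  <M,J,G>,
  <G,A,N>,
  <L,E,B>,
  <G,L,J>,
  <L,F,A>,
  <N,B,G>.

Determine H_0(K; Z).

H_0 ≅ Z.

Fix the vertex order A < B < D < E < F < G < J < L < M < N and write every simplex with vertices in increasing order. Then dim K = 2 and the simplices of K are:

  0-simplices (10): A, B, D, E, F, G, J, L, M, N
  1-simplices (30): AD, AE, AF, AG, AL, AM, AN, BE, BG, BJ, BL, BM, BN, DE, DF, DN, EF, EL, EM, FJ, FL, FM, FN, GJ, GL, GM, GN, JL, JM, JN
  2-simplices (20): ADE, ADN, AEM, AFL, AFM, AGL, AGN, BEL, BEM, BGM, BGN, BJL, BJN, DEF, DFN, EFL, FJM, FJN, GJL, GJM

so the chain groups are C_0 ≅ Z^10, C_1 ≅ Z^30, C_2 ≅ Z^20.

∂_1: C_1 → C_0 is given by ∂[p,q] = [q] − [p].
The 10×30 boundary matrix has rank 9 and Smith normal form diag(1,1,1,1,1,1,1,1,1).

∂_2: C_2 → C_1 maps a triangle to the signed sum of its edges. For instance
  ∂DEF = EF − DF + DE,
  ∂BJL = JL − BL + BJ.
The 30×20 boundary matrix has rank 20 and Smith normal form diag(1,1,1,1,1,1,1,1,1,1,1,1,1,1,1,1,1,1,1,2).

Reading off H_k = ker ∂_k / im ∂_{k+1}:

  H_0: rank C_0 − rank ∂_1 = 10 − 9 = 1, and the invariant factors of ∂_1 are all 1, so H_0 ≅ Z.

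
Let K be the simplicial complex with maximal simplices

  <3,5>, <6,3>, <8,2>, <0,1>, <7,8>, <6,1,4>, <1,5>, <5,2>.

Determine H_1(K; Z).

Take the total order 0 < 1 < 2 < 3 < 4 < 5 < 6 < 7 < 8 on the vertex set. Then K (dimension 2) consists of the simplices:

  0-simplices (9): [0], [1], [2], [3], [4], [5], [6], [7], [8]
  1-simplices (10): [0,1], [1,4], [1,5], [1,6], [2,5], [2,8], [3,5], [3,6], [4,6], [7,8]
  2-simplices (1): [1,4,6]

giving chain groups C_0 ≅ Z^9, C_1 ≅ Z^10, C_2 ≅ Z^1.

∂_1: C_1 → C_0 maps an edge to its endpoints' difference, ∂[p,q] = q − p.
The 9×10 boundary matrix has rank 8 and Smith normal form diag(1,1,1,1,1,1,1,1).

Boundary ∂_2: C_2 → C_1 sends each 2-simplex [p,q,r] to [q,r] − [p,r] + [p,q]. For instance
  ∂[1,4,6] = [4,6] − [1,6] + [1,4].
As a 10×1 matrix over Z this has rank 1, with invariant factors (1).

Reading off H_k = ker ∂_k / im ∂_{k+1}:

  H_1: rank ker ∂_1 − rank ∂_2 = (10 − 8) − 1 = 1, and the invariant factors of ∂_2 are all 1, so H_1 = Z.

H_1 = Z.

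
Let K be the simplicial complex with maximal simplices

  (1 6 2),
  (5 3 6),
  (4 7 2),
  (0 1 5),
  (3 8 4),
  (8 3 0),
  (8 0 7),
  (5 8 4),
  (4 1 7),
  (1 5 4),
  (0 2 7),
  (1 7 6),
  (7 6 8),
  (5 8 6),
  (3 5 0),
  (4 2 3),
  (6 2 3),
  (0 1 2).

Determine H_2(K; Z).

We work with the vertex ordering 0 < 1 < 2 < 3 < 4 < 5 < 6 < 7 < 8. The simplices of K, each written with vertices in increasing order, are:

  0-simplices (9): [0], [1], [2], [3], [4], [5], [6], [7], [8]
  1-simplices (27): (27 of them)
  2-simplices (18): [0,1,2], [0,1,5], [0,2,7], [0,3,5], [0,3,8], [0,7,8], [1,2,6], [1,4,5], [1,4,7], [1,6,7], [2,3,4], [2,3,6], [2,4,7], [3,4,8], [3,5,6], [4,5,8], [5,6,8], [6,7,8]

giving chain groups C_0 ≅ Z^9, C_1 ≅ Z^27, C_2 ≅ Z^18.

∂_1: C_1 → C_0 sends each edge [p,q] (with p < q) to q − p.
As a 9×27 matrix over Z this has rank 8, with invariant factors (1,1,1,1,1,1,1,1).

The boundary map ∂_2: C_2 → C_1 acts by ∂[p,q,r] = [q,r] − [p,r] + [p,q]. For instance
  ∂[1,4,5] = [4,5] − [1,5] + [1,4],
  ∂[0,1,2] = [1,2] − [0,2] + [0,1].
The resulting 27×18 matrix has rank 18, and its Smith normal form has invariant factors (1,1,1,1,1,1,1,1,1,1,1,1,1,1,1,1,1,2).

Reading off H_k = ker ∂_k / im ∂_{k+1}:

  H_2: rank ker ∂_2 − rank ∂_3 = (18 − 18) − 0 = 0, and there is no ∂_3, so H_2 ≅ 0.

(K is a triangulation of the Klein bottle.)

H_2 ≅ 0.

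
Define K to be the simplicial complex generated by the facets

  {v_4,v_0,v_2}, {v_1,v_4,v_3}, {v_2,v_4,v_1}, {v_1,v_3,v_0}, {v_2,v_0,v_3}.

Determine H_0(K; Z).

H_0 = Z.

Order the vertices as v_0 < v_1 < v_2 < v_3 < v_4. Listing each simplex with vertices in this order, K has dimension 2 with simplices:

  0-simplices (5): [v_0], [v_1], [v_2], [v_3], [v_4]
  1-simplices (10): [v_0,v_1], [v_0,v_2], [v_0,v_3], [v_0,v_4], [v_1,v_2], [v_1,v_3], [v_1,v_4], [v_2,v_3], [v_2,v_4], [v_3,v_4]
  2-simplices (5): [v_0,v_1,v_3], [v_0,v_2,v_3], [v_0,v_2,v_4], [v_1,v_2,v_4], [v_1,v_3,v_4]

so the chain groups are C_0 ≅ Z^5, C_1 ≅ Z^10, C_2 ≅ Z^5.

The boundary map ∂_1: C_1 → C_0 sends each edge [p,q] (with p < q) to q − p. For instance
  ∂[v_3,v_4] = [v_4] − [v_3].
This gives a 5×10 integer matrix of rank 4; reducing to Smith normal form yields diagonal entries (1,1,1,1).

Boundary ∂_2: C_2 → C_1 sends each 2-simplex [p,q,r] to [q,r] − [p,r] + [p,q]. For instance
  ∂[v_0,v_2,v_3] = [v_2,v_3] − [v_0,v_3] + [v_0,v_2],
  ∂[v_0,v_2,v_4] = [v_2,v_4] − [v_0,v_4] + [v_0,v_2].
The 10×5 boundary matrix has rank 5 and Smith normal form diag(1,1,1,1,1).

From H_k ≅ ker(∂_k) / im(∂_{k+1}) we obtain:

  H_0: rank C_0 − rank ∂_1 = 5 − 4 = 1, and the invariant factors of ∂_1 are all 1, so H_0 = Z.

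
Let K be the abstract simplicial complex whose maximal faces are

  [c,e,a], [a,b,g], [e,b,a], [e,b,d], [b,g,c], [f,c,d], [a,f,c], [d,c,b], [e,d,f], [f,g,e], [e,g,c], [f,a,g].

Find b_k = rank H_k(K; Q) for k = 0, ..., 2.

Take the total order a < b < c < d < e < f < g on the vertex set. Then K (dimension 2) consists of the simplices:

  0-simplices (7): a, b, c, d, e, f, g
  1-simplices (18): ab, ac, ae, af, ag, bc, bd, be, bg, cd, ce, cf, cg, de, df, ef, eg, fg
  2-simplices (12): abe, abg, ace, acf, afg, bcd, bcg, bde, cdf, ceg, def, efg

Hence C_0 ≅ Z^7, C_1 ≅ Z^18, C_2 ≅ Z^12.

Boundary ∂_1: C_1 → C_0 maps an edge to its endpoints' difference, ∂[p,q] = q − p. For instance
  ∂ag = g − a.
This gives a 7×18 integer matrix of rank 6; reducing to Smith normal form yields diagonal entries (1,1,1,1,1,1).

Boundary ∂_2: C_2 → C_1 acts by ∂[p,q,r] = [q,r] − [p,r] + [p,q]. For instance
  ∂ceg = eg − cg + ce,
  ∂cdf = df − cf + cd.
This gives a 18×12 integer matrix of rank 12; reducing to Smith normal form yields diagonal entries (1,1,1,1,1,1,1,1,1,1,1,2).

From H_k ≅ ker(∂_k) / im(∂_{k+1}) we obtain:

  H_0: rank C_0 − rank ∂_1 = 7 − 6 = 1, and the invariant factors of ∂_1 are all 1, so H_0 = Z.
  H_1: rank ker ∂_1 − rank ∂_2 = (18 − 6) − 12 = 0, and ∂_2 has invariant factor 2 > 1, so H_1 = Z_2.
  H_2: rank ker ∂_2 − rank ∂_3 = (12 − 12) − 0 = 0, and there is no ∂_3, so H_2 = 0.

Hence the Betti numbers are b_0 = 1, b_1 = 0, b_2 = 0.

b_0 = 1, b_1 = 0, b_2 = 0.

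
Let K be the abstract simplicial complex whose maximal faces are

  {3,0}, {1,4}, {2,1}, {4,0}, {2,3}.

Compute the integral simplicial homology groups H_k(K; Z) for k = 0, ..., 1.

Order the vertices as 0 < 1 < 2 < 3 < 4. Listing each simplex with vertices in this order, K has dimension 1 with simplices:

  0-simplices (5): [0], [1], [2], [3], [4]
  1-simplices (5): [0,3], [0,4], [1,2], [1,4], [2,3]

giving chain groups C_0 ≅ Z^5, C_1 ≅ Z^5.

Boundary ∂_1: C_1 → C_0 sends each edge [p,q] (with p < q) to q − p. For instance
  ∂[1,4] = [4] − [1].
This gives a 5×5 integer matrix of rank 4; reducing to Smith normal form yields diagonal entries (1,1,1,1).

From H_k ≅ ker(∂_k) / im(∂_{k+1}) we obtain:

  H_0: rank C_0 − rank ∂_1 = 5 − 4 = 1, and the invariant factors of ∂_1 are all 1, so H_0 ≅ Z.
  H_1: rank ker ∂_1 − rank ∂_2 = (5 − 4) − 0 = 1, and there is no ∂_2, so H_1 ≅ Z.

As a check, the Euler characteristic is 5 − 5 = 0, which agrees with 1 − 1 = 0.

H_0 = Z,  H_1 = Z.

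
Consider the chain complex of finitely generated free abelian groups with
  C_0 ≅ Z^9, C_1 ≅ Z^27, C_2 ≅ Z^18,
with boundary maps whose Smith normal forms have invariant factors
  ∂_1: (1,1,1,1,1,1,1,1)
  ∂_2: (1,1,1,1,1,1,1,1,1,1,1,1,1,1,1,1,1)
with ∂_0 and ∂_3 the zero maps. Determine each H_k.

H_0: b_0 = 9 − 0 − 8 = 1; torsion from ∂_1 factors > 1: none. So H_0 = Z.
H_1: b_1 = 27 − 8 − 17 = 2; torsion from ∂_2 factors > 1: none. So H_1 = Z^2.
H_2: b_2 = 18 − 17 − 0 = 1; torsion from ∂_3 factors > 1: none. So H_2 = Z.

H_0 = Z,  H_1 = Z^2,  H_2 = Z.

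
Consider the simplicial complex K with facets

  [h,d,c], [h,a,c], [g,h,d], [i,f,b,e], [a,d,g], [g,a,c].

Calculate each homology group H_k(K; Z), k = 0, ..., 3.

Fix the vertex order a < b < c < d < e < f < g < h < i and write every simplex with vertices in increasing order. Then dim K = 3 and the simplices of K are:

  0-simplices (9): a, b, c, d, e, f, g, h, i
  1-simplices (16): ac, ad, ag, ah, be, bf, bi, cd, cg, ch, dg, dh, ef, ei, fi, gh
  2-simplices (9): acg, ach, adg, bef, bei, bfi, cdh, dgh, efi
  3-simplices (1): befi

giving chain groups C_0 ≅ Z^9, C_1 ≅ Z^16, C_2 ≅ Z^9, C_3 ≅ Z^1.

∂_1: C_1 → C_0 is given by ∂[p,q] = [q] − [p].
The resulting 9×16 matrix has rank 7, and its Smith normal form has invariant factors (1,1,1,1,1,1,1).

∂_2: C_2 → C_1 maps a triangle to the signed sum of its edges. For instance
  ∂dgh = gh − dh + dg,
  ∂ach = ch − ah + ac.
This gives a 16×9 integer matrix of rank 8; reducing to Smith normal form yields diagonal entries (1,1,1,1,1,1,1,1).

Boundary ∂_3: C_3 → C_2 sends each 3-simplex σ to the alternating sum Σ_i (−1)^i (σ with its i-th vertex removed). For instance
  ∂befi = efi − bfi + bei − bef.
This gives a 9×1 integer matrix of rank 1; reducing to Smith normal form yields diagonal entries (1).

Reading off H_k = ker ∂_k / im ∂_{k+1}:

  H_0: rank C_0 − rank ∂_1 = 9 − 7 = 2, and the invariant factors of ∂_1 are all 1, so H_0 ≅ Z^2.
  H_1: rank ker ∂_1 − rank ∂_2 = (16 − 7) − 8 = 1, and the invariant factors of ∂_2 are all 1, so H_1 ≅ Z.
  H_2: rank ker ∂_2 − rank ∂_3 = (9 − 8) − 1 = 0, and the invariant factors of ∂_3 are all 1, so H_2 ≅ 0.
  H_3: rank ker ∂_3 − rank ∂_4 = (1 − 1) − 0 = 0, and there is no ∂_4, so H_3 ≅ 0.

As a check, the Euler characteristic is 9 − 16 + 9 − 1 = 1, which agrees with 2 − 1 + 0 − 0 = 1.

H_0 = Z^2,  H_1 = Z,  H_2 = 0,  H_3 = 0.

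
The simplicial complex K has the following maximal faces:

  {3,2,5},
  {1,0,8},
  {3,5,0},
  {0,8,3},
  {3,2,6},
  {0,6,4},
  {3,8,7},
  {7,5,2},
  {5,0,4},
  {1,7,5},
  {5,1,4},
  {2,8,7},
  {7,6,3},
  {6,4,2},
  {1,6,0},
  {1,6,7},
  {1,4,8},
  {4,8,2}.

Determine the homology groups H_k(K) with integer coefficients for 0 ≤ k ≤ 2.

Fix the vertex order 0 < 1 < 2 < 3 < 4 < 5 < 6 < 7 < 8 and write every simplex with vertices in increasing order. Then dim K = 2 and the simplices of K are:

  0-simplices (9): [0], [1], [2], [3], [4], [5], [6], [7], [8]
  1-simplices (27): (27 of them)
  2-simplices (18): [0,1,6], [0,1,8], [0,3,5], [0,3,8], [0,4,5], [0,4,6], [1,4,5], [1,4,8], [1,5,7], [1,6,7], [2,3,5], [2,3,6], [2,4,6], [2,4,8], [2,5,7], [2,7,8], [3,6,7], [3,7,8]

Hence C_0 ≅ Z^9, C_1 ≅ Z^27, C_2 ≅ Z^18.

The boundary map ∂_1: C_1 → C_0 is given by ∂[p,q] = [q] − [p].
As a 9×27 matrix over Z this has rank 8, with invariant factors (1,1,1,1,1,1,1,1).

The boundary map ∂_2: C_2 → C_1 acts by ∂[p,q,r] = [q,r] − [p,r] + [p,q]. For instance
  ∂[1,6,7] = [6,7] − [1,7] + [1,6],
  ∂[2,3,6] = [3,6] − [2,6] + [2,3].
The resulting 27×18 matrix has rank 18, and its Smith normal form has invariant factors (1,1,1,1,1,1,1,1,1,1,1,1,1,1,1,1,1,2).

Reading off H_k = ker ∂_k / im ∂_{k+1}:

  H_0: rank C_0 − rank ∂_1 = 9 − 8 = 1, and the invariant factors of ∂_1 are all 1, so H_0 = Z.
  H_1: rank ker ∂_1 − rank ∂_2 = (27 − 8) − 18 = 1, and ∂_2 has invariant factor 2 > 1, so H_1 = Z ⊕ Z_2.
  H_2: rank ker ∂_2 − rank ∂_3 = (18 − 18) − 0 = 0, and there is no ∂_3, so H_2 = 0.

As a check, the Euler characteristic is 9 − 27 + 18 = 0, which agrees with 1 − 1 + 0 = 0.

H_0 = Z,  H_1 = Z ⊕ Z_2,  H_2 = 0.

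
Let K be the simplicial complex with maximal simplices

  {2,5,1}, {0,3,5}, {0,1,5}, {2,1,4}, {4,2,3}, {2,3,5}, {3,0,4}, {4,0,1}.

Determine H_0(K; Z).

H_0 = Z.

Fix the vertex order 0 < 1 < 2 < 3 < 4 < 5 and write every simplex with vertices in increasing order. Then dim K = 2 and the simplices of K are:

  0-simplices (6): [0], [1], [2], [3], [4], [5]
  1-simplices (12): [0,1], [0,3], [0,4], [0,5], [1,2], [1,4], [1,5], [2,3], [2,4], [2,5], [3,4], [3,5]
  2-simplices (8): [0,1,4], [0,1,5], [0,3,4], [0,3,5], [1,2,4], [1,2,5], [2,3,4], [2,3,5]

giving chain groups C_0 ≅ Z^6, C_1 ≅ Z^12, C_2 ≅ Z^8.

∂_1: C_1 → C_0 is given by ∂[p,q] = [q] − [p]. For instance
  ∂[0,1] = [1] − [0].
This gives a 6×12 integer matrix of rank 5; reducing to Smith normal form yields diagonal entries (1,1,1,1,1).

Boundary ∂_2: C_2 → C_1 acts by ∂[p,q,r] = [q,r] − [p,r] + [p,q]. For instance
  ∂[0,3,4] = [3,4] − [0,4] + [0,3],
  ∂[0,3,5] = [3,5] − [0,5] + [0,3].
The 12×8 boundary matrix has rank 7 and Smith normal form diag(1,1,1,1,1,1,1).

Reading off H_k = ker ∂_k / im ∂_{k+1}:

  H_0: rank C_0 − rank ∂_1 = 6 − 5 = 1, and the invariant factors of ∂_1 are all 1, so H_0 ≅ Z.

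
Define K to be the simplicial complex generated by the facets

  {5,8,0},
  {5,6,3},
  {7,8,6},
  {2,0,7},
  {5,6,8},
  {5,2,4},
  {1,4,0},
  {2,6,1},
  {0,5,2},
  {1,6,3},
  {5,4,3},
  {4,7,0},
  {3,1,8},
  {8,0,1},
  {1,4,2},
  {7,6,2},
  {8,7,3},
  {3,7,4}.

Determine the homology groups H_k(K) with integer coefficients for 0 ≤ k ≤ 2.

Take the total order 0 < 1 < 2 < 3 < 4 < 5 < 6 < 7 < 8 on the vertex set. Then K (dimension 2) consists of the simplices:

  0-simplices (9): [0], [1], [2], [3], [4], [5], [6], [7], [8]
  1-simplices (27): (27 of them)
  2-simplices (18): [0,1,4], [0,1,8], [0,2,5], [0,2,7], [0,4,7], [0,5,8], [1,2,4], [1,2,6], [1,3,6], [1,3,8], [2,4,5], [2,6,7], [3,4,5], [3,4,7], [3,5,6], [3,7,8], [5,6,8], [6,7,8]

so the chain groups are C_0 ≅ Z^9, C_1 ≅ Z^27, C_2 ≅ Z^18.

∂_1: C_1 → C_0 maps an edge to its endpoints' difference, ∂[p,q] = q − p. For instance
  ∂[3,7] = [7] − [3].
The resulting 9×27 matrix has rank 8, and its Smith normal form has invariant factors (1,1,1,1,1,1,1,1).

Boundary ∂_2: C_2 → C_1 sends each 2-simplex [p,q,r] to [q,r] − [p,r] + [p,q]. For instance
  ∂[2,6,7] = [6,7] − [2,7] + [2,6],
  ∂[0,2,5] = [2,5] − [0,5] + [0,2].
This gives a 27×18 integer matrix of rank 18; reducing to Smith normal form yields diagonal entries (1,1,1,1,1,1,1,1,1,1,1,1,1,1,1,1,1,2).

From H_k ≅ ker(∂_k) / im(∂_{k+1}) we obtain:

  H_0: rank C_0 − rank ∂_1 = 9 − 8 = 1, and the invariant factors of ∂_1 are all 1, so H_0 ≅ Z.
  H_1: rank ker ∂_1 − rank ∂_2 = (27 − 8) − 18 = 1, and ∂_2 has invariant factor 2 > 1, so H_1 ≅ Z ⊕ Z_2.
  H_2: rank ker ∂_2 − rank ∂_3 = (18 − 18) − 0 = 0, and there is no ∂_3, so H_2 ≅ 0.

H_0 = Z,  H_1 = Z ⊕ Z_2,  H_2 = 0.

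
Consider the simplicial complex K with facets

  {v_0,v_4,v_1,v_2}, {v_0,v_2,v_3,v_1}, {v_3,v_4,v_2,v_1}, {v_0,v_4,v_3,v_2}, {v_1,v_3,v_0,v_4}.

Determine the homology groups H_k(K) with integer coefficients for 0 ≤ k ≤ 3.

H_0 = Z,  H_1 = 0,  H_2 = 0,  H_3 = Z.

We work with the vertex ordering v_0 < v_1 < v_2 < v_3 < v_4. The simplices of K, each written with vertices in increasing order, are:

  0-simplices (5): [v_0], [v_1], [v_2], [v_3], [v_4]
  1-simplices (10): [v_0,v_1], [v_0,v_2], [v_0,v_3], [v_0,v_4], [v_1,v_2], [v_1,v_3], [v_1,v_4], [v_2,v_3], [v_2,v_4], [v_3,v_4]
  2-simplices (10): [v_0,v_1,v_2], [v_0,v_1,v_3], [v_0,v_1,v_4], [v_0,v_2,v_3], [v_0,v_2,v_4], [v_0,v_3,v_4], [v_1,v_2,v_3], [v_1,v_2,v_4], [v_1,v_3,v_4], [v_2,v_3,v_4]
  3-simplices (5): [v_0,v_1,v_2,v_3], [v_0,v_1,v_2,v_4], [v_0,v_1,v_3,v_4], [v_0,v_2,v_3,v_4], [v_1,v_2,v_3,v_4]

so the chain groups are C_0 ≅ Z^5, C_1 ≅ Z^10, C_2 ≅ Z^10, C_3 ≅ Z^5.

The boundary map ∂_1: C_1 → C_0 maps an edge to its endpoints' difference, ∂[p,q] = q − p.
As a 5×10 matrix over Z this has rank 4, with invariant factors (1,1,1,1).

The boundary map ∂_2: C_2 → C_1 acts by ∂[p,q,r] = [q,r] − [p,r] + [p,q]. For instance
  ∂[v_2,v_3,v_4] = [v_3,v_4] − [v_2,v_4] + [v_2,v_3],
  ∂[v_1,v_2,v_3] = [v_2,v_3] − [v_1,v_3] + [v_1,v_2].
The 10×10 boundary matrix has rank 6 and Smith normal form diag(1,1,1,1,1,1).

The boundary map ∂_3: C_3 → C_2 sends each 3-simplex σ to the alternating sum Σ_i (−1)^i (σ with its i-th vertex removed). For instance
  ∂[v_0,v_1,v_2,v_3] = [v_1,v_2,v_3] − [v_0,v_2,v_3] + [v_0,v_1,v_3] − [v_0,v_1,v_2],
  ∂[v_0,v_1,v_3,v_4] = [v_1,v_3,v_4] − [v_0,v_3,v_4] + [v_0,v_1,v_4] − [v_0,v_1,v_3].
The 10×5 boundary matrix has rank 4 and Smith normal form diag(1,1,1,1).

Computing H_k = (kernel of ∂_k) / (image of ∂_{k+1}):

  H_0: rank C_0 − rank ∂_1 = 5 − 4 = 1, and the invariant factors of ∂_1 are all 1, so H_0 ≅ Z.
  H_1: rank ker ∂_1 − rank ∂_2 = (10 − 4) − 6 = 0, and the invariant factors of ∂_2 are all 1, so H_1 ≅ 0.
  H_2: rank ker ∂_2 − rank ∂_3 = (10 − 6) − 4 = 0, and the invariant factors of ∂_3 are all 1, so H_2 ≅ 0.
  H_3: rank ker ∂_3 − rank ∂_4 = (5 − 4) − 0 = 1, and there is no ∂_4, so H_3 ≅ Z.

As a check, the Euler characteristic is 5 − 10 + 10 − 5 = 0, which agrees with 1 − 0 + 0 − 1 = 0.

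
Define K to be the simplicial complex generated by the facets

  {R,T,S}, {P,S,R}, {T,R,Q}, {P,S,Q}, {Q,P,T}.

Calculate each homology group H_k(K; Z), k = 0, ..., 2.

Order the vertices as P < Q < R < S < T. Listing each simplex with vertices in this order, K has dimension 2 with simplices:

  0-simplices (5): P, Q, R, S, T
  1-simplices (10): PQ, PR, PS, PT, QR, QS, QT, RS, RT, ST
  2-simplices (5): PQS, PQT, PRS, QRT, RST

so the chain groups are C_0 ≅ Z^5, C_1 ≅ Z^10, C_2 ≅ Z^5.

The boundary map ∂_1: C_1 → C_0 is given by ∂[p,q] = [q] − [p]. For instance
  ∂PT = T − P.
The 5×10 boundary matrix has rank 4 and Smith normal form diag(1,1,1,1).

Boundary ∂_2: C_2 → C_1 sends each 2-simplex [p,q,r] to [q,r] − [p,r] + [p,q]. For instance
  ∂RST = ST − RT + RS,
  ∂PQT = QT − PT + PQ.
The resulting 10×5 matrix has rank 5, and its Smith normal form has invariant factors (1,1,1,1,1).

Reading off H_k = ker ∂_k / im ∂_{k+1}:

  H_0: rank C_0 − rank ∂_1 = 5 − 4 = 1, and the invariant factors of ∂_1 are all 1, so H_0 = Z.
  H_1: rank ker ∂_1 − rank ∂_2 = (10 − 4) − 5 = 1, and the invariant factors of ∂_2 are all 1, so H_1 = Z.
  H_2: rank ker ∂_2 − rank ∂_3 = (5 − 5) − 0 = 0, and there is no ∂_3, so H_2 = 0.

H_0 = Z,  H_1 = Z,  H_2 = 0.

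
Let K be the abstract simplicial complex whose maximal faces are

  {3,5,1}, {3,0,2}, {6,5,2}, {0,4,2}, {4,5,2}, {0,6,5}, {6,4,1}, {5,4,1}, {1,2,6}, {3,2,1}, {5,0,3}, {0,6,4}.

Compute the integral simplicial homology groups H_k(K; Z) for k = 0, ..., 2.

We work with the vertex ordering 0 < 1 < 2 < 3 < 4 < 5 < 6. The simplices of K, each written with vertices in increasing order, are:

  0-simplices (7): [0], [1], [2], [3], [4], [5], [6]
  1-simplices (18): [0,2], [0,3], [0,4], [0,5], [0,6], [1,2], [1,3], [1,4], [1,5], [1,6], [2,3], [2,4], [2,5], [2,6], [3,5], [4,5], [4,6], [5,6]
  2-simplices (12): [0,2,3], [0,2,4], [0,3,5], [0,4,6], [0,5,6], [1,2,3], [1,2,6], [1,3,5], [1,4,5], [1,4,6], [2,4,5], [2,5,6]

giving chain groups C_0 ≅ Z^7, C_1 ≅ Z^18, C_2 ≅ Z^12.

Boundary ∂_1: C_1 → C_0 is given by ∂[p,q] = [q] − [p].
The 7×18 boundary matrix has rank 6 and Smith normal form diag(1,1,1,1,1,1).

Boundary ∂_2: C_2 → C_1 maps a triangle to the signed sum of its edges. For instance
  ∂[1,2,6] = [2,6] − [1,6] + [1,2],
  ∂[0,3,5] = [3,5] − [0,5] + [0,3].
The resulting 18×12 matrix has rank 12, and its Smith normal form has invariant factors (1,1,1,1,1,1,1,1,1,1,1,2).

Now H_k = ker ∂_k / im ∂_{k+1}, so:

  H_0: rank C_0 − rank ∂_1 = 7 − 6 = 1, and the invariant factors of ∂_1 are all 1, so H_0 ≅ Z.
  H_1: rank ker ∂_1 − rank ∂_2 = (18 − 6) − 12 = 0, and ∂_2 has invariant factor 2 > 1, so H_1 ≅ Z/2.
  H_2: rank ker ∂_2 − rank ∂_3 = (12 − 12) − 0 = 0, and there is no ∂_3, so H_2 ≅ 0.

H_0 = Z,  H_1 = Z/2,  H_2 = 0.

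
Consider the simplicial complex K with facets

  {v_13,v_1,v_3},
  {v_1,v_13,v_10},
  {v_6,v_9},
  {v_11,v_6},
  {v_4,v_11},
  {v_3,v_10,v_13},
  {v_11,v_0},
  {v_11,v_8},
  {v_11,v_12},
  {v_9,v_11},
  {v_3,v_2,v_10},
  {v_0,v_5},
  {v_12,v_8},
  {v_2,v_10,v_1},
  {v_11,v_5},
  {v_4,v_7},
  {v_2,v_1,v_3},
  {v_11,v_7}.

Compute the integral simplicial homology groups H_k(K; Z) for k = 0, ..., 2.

H_0 ≅ Z^2,  H_1 ≅ Z^4,  H_2 ≅ Z.

Take the total order v_0 < v_1 < v_2 < v_3 < v_4 < v_5 < v_6 < v_7 < v_8 < v_9 < v_10 < v_11 < v_12 < v_13 on the vertex set. Then K (dimension 2) consists of the simplices:

  0-simplices (14): [v_0], [v_1], [v_2], [v_3], [v_4], [v_5], [v_6], [v_7], [v_8], [v_9], [v_10], [v_11], [v_12], [v_13]
  1-simplices (21): (21 of them)
  2-simplices (6): [v_1,v_2,v_3], [v_1,v_2,v_10], [v_1,v_3,v_13], [v_1,v_10,v_13], [v_2,v_3,v_10], [v_3,v_10,v_13]

giving chain groups C_0 ≅ Z^14, C_1 ≅ Z^21, C_2 ≅ Z^6.

The boundary map ∂_1: C_1 → C_0 is given by ∂[p,q] = [q] − [p]. For instance
  ∂[v_2,v_3] = [v_3] − [v_2].
The resulting 14×21 matrix has rank 12, and its Smith normal form has invariant factors (1,1,1,1,1,1,1,1,1,1,1,1).

The boundary map ∂_2: C_2 → C_1 sends each 2-simplex [p,q,r] to [q,r] − [p,r] + [p,q]. For instance
  ∂[v_1,v_2,v_10] = [v_2,v_10] − [v_1,v_10] + [v_1,v_2],
  ∂[v_3,v_10,v_13] = [v_10,v_13] − [v_3,v_13] + [v_3,v_10].
The 21×6 boundary matrix has rank 5 and Smith normal form diag(1,1,1,1,1).

Now H_k = ker ∂_k / im ∂_{k+1}, so:

  H_0: rank C_0 − rank ∂_1 = 14 − 12 = 2, and the invariant factors of ∂_1 are all 1, so H_0 = Z^2.
  H_1: rank ker ∂_1 − rank ∂_2 = (21 − 12) − 5 = 4, and the invariant factors of ∂_2 are all 1, so H_1 = Z^4.
  H_2: rank ker ∂_2 − rank ∂_3 = (6 − 5) − 0 = 1, and there is no ∂_3, so H_2 = Z.

As a check, the Euler characteristic is 14 − 21 + 6 = -1, which agrees with 2 − 4 + 1 = -1.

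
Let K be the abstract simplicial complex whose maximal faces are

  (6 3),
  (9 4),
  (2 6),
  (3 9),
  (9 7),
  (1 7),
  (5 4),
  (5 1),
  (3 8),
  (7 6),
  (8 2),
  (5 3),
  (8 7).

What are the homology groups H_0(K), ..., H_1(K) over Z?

H_0 ≅ Z,  H_1 ≅ Z^5.

Order the vertices as 1 < 2 < 3 < 4 < 5 < 6 < 7 < 8 < 9. Listing each simplex with vertices in this order, K has dimension 1 with simplices:

  0-simplices (9): [1], [2], [3], [4], [5], [6], [7], [8], [9]
  1-simplices (13): [1,5], [1,7], [2,6], [2,8], [3,5], [3,6], [3,8], [3,9], [4,5], [4,9], [6,7], [7,8], [7,9]

so the chain groups are C_0 ≅ Z^9, C_1 ≅ Z^13.

∂_1: C_1 → C_0 sends each edge [p,q] (with p < q) to q − p. For instance
  ∂[2,8] = [8] − [2].
This gives a 9×13 integer matrix of rank 8; reducing to Smith normal form yields diagonal entries (1,1,1,1,1,1,1,1).

From H_k ≅ ker(∂_k) / im(∂_{k+1}) we obtain:

  H_0: rank C_0 − rank ∂_1 = 9 − 8 = 1, and the invariant factors of ∂_1 are all 1, so H_0 = Z.
  H_1: rank ker ∂_1 − rank ∂_2 = (13 − 8) − 0 = 5, and there is no ∂_2, so H_1 = Z^5.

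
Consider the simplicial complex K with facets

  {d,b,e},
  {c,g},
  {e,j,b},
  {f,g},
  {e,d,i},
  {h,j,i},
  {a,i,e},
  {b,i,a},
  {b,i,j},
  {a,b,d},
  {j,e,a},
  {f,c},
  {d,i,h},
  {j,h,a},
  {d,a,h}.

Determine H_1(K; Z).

H_1 = Z ⊕ Z/2Z.

We work with the vertex ordering a < b < c < d < e < f < g < h < i < j. The simplices of K, each written with vertices in increasing order, are:

  0-simplices (10): a, b, c, d, e, f, g, h, i, j
  1-simplices (21): ab, ad, ae, ah, ai, aj, bd, be, bi, bj, cf, cg, de, dh, di, ei, ej, fg, hi, hj, ij
  2-simplices (12): abd, abi, adh, aei, aej, ahj, bde, bej, bij, dei, dhi, hij

Hence C_0 ≅ Z^10, C_1 ≅ Z^21, C_2 ≅ Z^12.

Boundary ∂_1: C_1 → C_0 sends each edge [p,q] (with p < q) to q − p. For instance
  ∂ad = d − a.
The 10×21 boundary matrix has rank 8 and Smith normal form diag(1,1,1,1,1,1,1,1).

The boundary map ∂_2: C_2 → C_1 acts by ∂[p,q,r] = [q,r] − [p,r] + [p,q]. For instance
  ∂hij = ij − hj + hi,
  ∂abd = bd − ad + ab.
As a 21×12 matrix over Z this has rank 12, with invariant factors (1,1,1,1,1,1,1,1,1,1,1,2).

Now H_k = ker ∂_k / im ∂_{k+1}, so:

  H_1: rank ker ∂_1 − rank ∂_2 = (21 − 8) − 12 = 1, and ∂_2 has invariant factor 2 > 1, so H_1 = Z ⊕ Z/2Z.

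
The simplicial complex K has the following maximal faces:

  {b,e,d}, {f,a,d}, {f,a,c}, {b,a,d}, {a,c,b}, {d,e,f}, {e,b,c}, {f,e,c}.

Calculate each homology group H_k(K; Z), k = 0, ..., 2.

Fix the vertex order a < b < c < d < e < f and write every simplex with vertices in increasing order. Then dim K = 2 and the simplices of K are:

  0-simplices (6): a, b, c, d, e, f
  1-simplices (12): ab, ac, ad, af, bc, bd, be, ce, cf, de, df, ef
  2-simplices (8): abc, abd, acf, adf, bce, bde, cef, def

so the chain groups are C_0 ≅ Z^6, C_1 ≅ Z^12, C_2 ≅ Z^8.

∂_1: C_1 → C_0 maps an edge to its endpoints' difference, ∂[p,q] = q − p. For instance
  ∂bd = d − b.
As a 6×12 matrix over Z this has rank 5, with invariant factors (1,1,1,1,1).

Boundary ∂_2: C_2 → C_1 sends each 2-simplex [p,q,r] to [q,r] − [p,r] + [p,q]. For instance
  ∂abd = bd − ad + ab,
  ∂def = ef − df + de.
The 12×8 boundary matrix has rank 7 and Smith normal form diag(1,1,1,1,1,1,1).

From H_k ≅ ker(∂_k) / im(∂_{k+1}) we obtain:

  H_0: rank C_0 − rank ∂_1 = 6 − 5 = 1, and the invariant factors of ∂_1 are all 1, so H_0 = Z.
  H_1: rank ker ∂_1 − rank ∂_2 = (12 − 5) − 7 = 0, and the invariant factors of ∂_2 are all 1, so H_1 = 0.
  H_2: rank ker ∂_2 − rank ∂_3 = (8 − 7) − 0 = 1, and there is no ∂_3, so H_2 = Z.

(K is a triangulation of the 2-sphere S^2.)

H_0 ≅ Z,  H_1 = 0,  H_2 ≅ Z.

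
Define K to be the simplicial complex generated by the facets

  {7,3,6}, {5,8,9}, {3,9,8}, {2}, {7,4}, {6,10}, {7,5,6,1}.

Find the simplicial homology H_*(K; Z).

Fix the vertex order 1 < 2 < 3 < 4 < 5 < 6 < 7 < 8 < 9 < 10 and write every simplex with vertices in increasing order. Then dim K = 3 and the simplices of K are:

  0-simplices (10): [1], [2], [3], [4], [5], [6], [7], [8], [9], [10]
  1-simplices (15): [1,5], [1,6], [1,7], [3,6], [3,7], [3,8], [3,9], [4,7], [5,6], [5,7], [5,8], [5,9], [6,7], [6,10], [8,9]
  2-simplices (7): [1,5,6], [1,5,7], [1,6,7], [3,6,7], [3,8,9], [5,6,7], [5,8,9]
  3-simplices (1): [1,5,6,7]

Hence C_0 ≅ Z^10, C_1 ≅ Z^15, C_2 ≅ Z^7, C_3 ≅ Z^1.

Boundary ∂_1: C_1 → C_0 maps an edge to its endpoints' difference, ∂[p,q] = q − p. For instance
  ∂[3,9] = [9] − [3].
The resulting 10×15 matrix has rank 8, and its Smith normal form has invariant factors (1,1,1,1,1,1,1,1).

Boundary ∂_2: C_2 → C_1 acts by ∂[p,q,r] = [q,r] − [p,r] + [p,q]. For instance
  ∂[5,8,9] = [8,9] − [5,9] + [5,8],
  ∂[3,8,9] = [8,9] − [3,9] + [3,8].
The resulting 15×7 matrix has rank 6, and its Smith normal form has invariant factors (1,1,1,1,1,1).

∂_3: C_3 → C_2 sends each 3-simplex σ to the alternating sum Σ_i (−1)^i (σ with its i-th vertex removed). For instance
  ∂[1,5,6,7] = [5,6,7] − [1,6,7] + [1,5,7] − [1,5,6].
As a 7×1 matrix over Z this has rank 1, with invariant factors (1).

Reading off H_k = ker ∂_k / im ∂_{k+1}:

  H_0: rank C_0 − rank ∂_1 = 10 − 8 = 2, and the invariant factors of ∂_1 are all 1, so H_0 ≅ Z^2.
  H_1: rank ker ∂_1 − rank ∂_2 = (15 − 8) − 6 = 1, and the invariant factors of ∂_2 are all 1, so H_1 ≅ Z.
  H_2: rank ker ∂_2 − rank ∂_3 = (7 − 6) − 1 = 0, and the invariant factors of ∂_3 are all 1, so H_2 ≅ 0.
  H_3: rank ker ∂_3 − rank ∂_4 = (1 − 1) − 0 = 0, and there is no ∂_4, so H_3 ≅ 0.

H_0 = Z^2,  H_1 = Z,  H_2 = 0,  H_3 = 0.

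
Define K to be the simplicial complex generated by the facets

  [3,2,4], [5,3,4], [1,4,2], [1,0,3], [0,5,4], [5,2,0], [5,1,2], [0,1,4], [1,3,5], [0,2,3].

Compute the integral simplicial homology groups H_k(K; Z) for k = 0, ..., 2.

Order the vertices as 0 < 1 < 2 < 3 < 4 < 5. Listing each simplex with vertices in this order, K has dimension 2 with simplices:

  0-simplices (6): [0], [1], [2], [3], [4], [5]
  1-simplices (15): [0,1], [0,2], [0,3], [0,4], [0,5], [1,2], [1,3], [1,4], [1,5], [2,3], [2,4], [2,5], [3,4], [3,5], [4,5]
  2-simplices (10): [0,1,3], [0,1,4], [0,2,3], [0,2,5], [0,4,5], [1,2,4], [1,2,5], [1,3,5], [2,3,4], [3,4,5]

giving chain groups C_0 ≅ Z^6, C_1 ≅ Z^15, C_2 ≅ Z^10.

∂_1: C_1 → C_0 maps an edge to its endpoints' difference, ∂[p,q] = q − p.
As a 6×15 matrix over Z this has rank 5, with invariant factors (1,1,1,1,1).

∂_2: C_2 → C_1 sends each 2-simplex [p,q,r] to [q,r] − [p,r] + [p,q]. For instance
  ∂[0,1,4] = [1,4] − [0,4] + [0,1],
  ∂[0,4,5] = [4,5] − [0,5] + [0,4].
The 15×10 boundary matrix has rank 10 and Smith normal form diag(1,1,1,1,1,1,1,1,1,2).

From H_k ≅ ker(∂_k) / im(∂_{k+1}) we obtain:

  H_0: rank C_0 − rank ∂_1 = 6 − 5 = 1, and the invariant factors of ∂_1 are all 1, so H_0 ≅ Z.
  H_1: rank ker ∂_1 − rank ∂_2 = (15 − 5) − 10 = 0, and ∂_2 has invariant factor 2 > 1, so H_1 ≅ Z/2.
  H_2: rank ker ∂_2 − rank ∂_3 = (10 − 10) − 0 = 0, and there is no ∂_3, so H_2 ≅ 0.

(K is a triangulation of the real projective plane RP^2.)

H_0 ≅ Z,  H_1 ≅ Z/2,  H_2 = 0.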